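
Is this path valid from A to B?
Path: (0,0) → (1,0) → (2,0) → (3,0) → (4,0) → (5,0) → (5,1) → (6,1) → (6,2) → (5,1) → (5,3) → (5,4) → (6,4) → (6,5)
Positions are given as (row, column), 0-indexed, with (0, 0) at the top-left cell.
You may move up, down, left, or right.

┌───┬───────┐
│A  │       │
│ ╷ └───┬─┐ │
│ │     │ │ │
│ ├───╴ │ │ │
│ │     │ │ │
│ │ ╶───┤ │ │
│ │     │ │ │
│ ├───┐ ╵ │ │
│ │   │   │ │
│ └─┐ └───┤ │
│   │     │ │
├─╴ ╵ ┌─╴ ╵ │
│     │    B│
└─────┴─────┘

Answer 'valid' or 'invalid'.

Checking path validity:
Result: Invalid move at step 9: cannot move from (6, 2) to (5, 1).

invalid

Correct solution:

┌───┬───────┐
│A  │       │
│ ╷ └───┬─┐ │
│↓│     │ │ │
│ ├───╴ │ │ │
│↓│     │ │ │
│ │ ╶───┤ │ │
│↓│     │ │ │
│ ├───┐ ╵ │ │
│↓│   │   │ │
│ └─┐ └───┤ │
│↳ ↓│↱ → ↓│ │
├─╴ ╵ ┌─╴ ╵ │
│  ↳ ↑│  ↳ B│
└─────┴─────┘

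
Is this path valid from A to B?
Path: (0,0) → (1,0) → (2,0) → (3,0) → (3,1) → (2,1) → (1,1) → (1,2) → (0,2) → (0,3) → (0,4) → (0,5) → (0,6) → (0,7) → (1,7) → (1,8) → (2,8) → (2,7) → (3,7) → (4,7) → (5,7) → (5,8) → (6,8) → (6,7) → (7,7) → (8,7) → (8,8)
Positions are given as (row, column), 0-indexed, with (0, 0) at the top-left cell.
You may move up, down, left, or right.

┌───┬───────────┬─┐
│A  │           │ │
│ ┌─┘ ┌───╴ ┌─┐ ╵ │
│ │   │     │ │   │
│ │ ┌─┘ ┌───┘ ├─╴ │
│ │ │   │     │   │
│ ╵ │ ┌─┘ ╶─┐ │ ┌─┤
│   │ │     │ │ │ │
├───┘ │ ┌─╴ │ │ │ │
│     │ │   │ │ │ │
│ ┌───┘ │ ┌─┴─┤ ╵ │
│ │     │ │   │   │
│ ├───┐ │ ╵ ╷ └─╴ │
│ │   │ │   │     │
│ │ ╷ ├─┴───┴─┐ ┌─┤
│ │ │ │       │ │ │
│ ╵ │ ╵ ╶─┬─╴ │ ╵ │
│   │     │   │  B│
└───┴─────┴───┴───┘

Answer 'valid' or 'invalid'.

Checking path validity:
Result: All consecutive moves are passable.

valid

Correct solution:

┌───┬───────────┬─┐
│A  │↱ → → → → ↓│ │
│ ┌─┘ ┌───╴ ┌─┐ ╵ │
│↓│↱ ↑│     │ │↳ ↓│
│ │ ┌─┘ ┌───┘ ├─╴ │
│↓│↑│   │     │↓ ↲│
│ ╵ │ ┌─┘ ╶─┐ │ ┌─┤
│↳ ↑│ │     │ │↓│ │
├───┘ │ ┌─╴ │ │ │ │
│     │ │   │ │↓│ │
│ ┌───┘ │ ┌─┴─┤ ╵ │
│ │     │ │   │↳ ↓│
│ ├───┐ │ ╵ ╷ └─╴ │
│ │   │ │   │  ↓ ↲│
│ │ ╷ ├─┴───┴─┐ ┌─┤
│ │ │ │       │↓│ │
│ ╵ │ ╵ ╶─┬─╴ │ ╵ │
│   │     │   │↳ B│
└───┴─────┴───┴───┘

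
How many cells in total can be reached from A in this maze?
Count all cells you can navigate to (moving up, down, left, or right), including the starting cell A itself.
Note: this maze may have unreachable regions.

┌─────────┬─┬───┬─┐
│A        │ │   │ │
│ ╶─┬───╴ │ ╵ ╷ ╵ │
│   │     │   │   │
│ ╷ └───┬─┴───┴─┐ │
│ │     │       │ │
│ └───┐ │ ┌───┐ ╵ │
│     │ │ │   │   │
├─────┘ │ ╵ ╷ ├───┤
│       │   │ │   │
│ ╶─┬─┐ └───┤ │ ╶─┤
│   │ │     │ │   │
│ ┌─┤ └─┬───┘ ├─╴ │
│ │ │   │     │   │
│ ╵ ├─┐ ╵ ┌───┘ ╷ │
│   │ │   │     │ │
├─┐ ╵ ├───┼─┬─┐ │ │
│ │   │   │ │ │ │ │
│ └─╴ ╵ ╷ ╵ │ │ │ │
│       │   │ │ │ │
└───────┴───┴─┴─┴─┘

Using BFS/flood-fill to find all reachable cells from A:
Maze size: 10 × 9 = 90 total cells
46 cell(s) are walled off and cannot be reached from A.
Reachable cells: 44

Reachable region (· marks reachable cells):

┌─────────┬─┬───┬─┐
│A · · · ·│ │   │ │
│ ╶─┬───╴ │ ╵ ╷ ╵ │
│· ·│· · ·│   │   │
│ ╷ └───┬─┴───┴─┐ │
│·│· · ·│       │ │
│ └───┐ │ ┌───┐ ╵ │
│· · ·│·│ │   │   │
├─────┘ │ ╵ ╷ ├───┤
│· · · ·│   │ │   │
│ ╶─┬─┐ └───┤ │ ╶─┤
│· ·│ │· · ·│ │   │
│ ┌─┤ └─┬───┘ ├─╴ │
│·│·│   │     │   │
│ ╵ ├─┐ ╵ ┌───┘ ╷ │
│· ·│·│   │     │ │
├─┐ ╵ ├───┼─┬─┐ │ │
│·│· ·│· ·│·│ │ │ │
│ └─╴ ╵ ╷ ╵ │ │ │ │
│· · · ·│· ·│ │ │ │
└───────┴───┴─┴─┴─┘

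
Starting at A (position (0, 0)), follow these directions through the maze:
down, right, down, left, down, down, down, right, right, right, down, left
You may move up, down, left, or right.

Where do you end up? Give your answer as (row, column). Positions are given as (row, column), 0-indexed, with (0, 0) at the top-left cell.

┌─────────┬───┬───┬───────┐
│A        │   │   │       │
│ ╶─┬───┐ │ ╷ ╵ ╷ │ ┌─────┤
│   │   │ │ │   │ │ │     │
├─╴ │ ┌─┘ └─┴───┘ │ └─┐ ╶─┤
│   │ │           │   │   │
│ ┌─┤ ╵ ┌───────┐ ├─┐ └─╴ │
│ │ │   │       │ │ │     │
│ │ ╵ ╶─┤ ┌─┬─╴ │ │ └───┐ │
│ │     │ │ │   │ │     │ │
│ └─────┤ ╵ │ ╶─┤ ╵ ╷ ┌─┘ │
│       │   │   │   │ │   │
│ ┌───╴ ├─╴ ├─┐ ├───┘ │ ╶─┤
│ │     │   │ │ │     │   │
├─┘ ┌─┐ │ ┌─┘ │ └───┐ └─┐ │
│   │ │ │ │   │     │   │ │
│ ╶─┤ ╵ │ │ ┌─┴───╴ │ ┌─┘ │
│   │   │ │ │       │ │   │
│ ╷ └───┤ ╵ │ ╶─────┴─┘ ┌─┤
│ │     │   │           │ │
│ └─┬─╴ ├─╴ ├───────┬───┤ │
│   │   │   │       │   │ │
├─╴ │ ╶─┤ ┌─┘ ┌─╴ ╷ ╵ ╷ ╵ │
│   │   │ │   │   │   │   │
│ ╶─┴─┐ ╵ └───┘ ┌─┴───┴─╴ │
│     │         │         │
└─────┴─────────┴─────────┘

Following directions step by step:
Start: (0, 0)
  down: (0, 0) → (1, 0)
  right: (1, 0) → (1, 1)
  down: (1, 1) → (2, 1)
  left: (2, 1) → (2, 0)
  down: (2, 0) → (3, 0)
  down: (3, 0) → (4, 0)
  down: (4, 0) → (5, 0)
  right: (5, 0) → (5, 1)
  right: (5, 1) → (5, 2)
  right: (5, 2) → (5, 3)
  down: (5, 3) → (6, 3)
  left: (6, 3) → (6, 2)
Final position: (6, 2)

Path taken:

┌─────────┬───┬───┬───────┐
│A        │   │   │       │
│ ╶─┬───┐ │ ╷ ╵ ╷ │ ┌─────┤
│↳ ↓│   │ │ │   │ │ │     │
├─╴ │ ┌─┘ └─┴───┘ │ └─┐ ╶─┤
│↓ ↲│ │           │   │   │
│ ┌─┤ ╵ ┌───────┐ ├─┐ └─╴ │
│↓│ │   │       │ │ │     │
│ │ ╵ ╶─┤ ┌─┬─╴ │ │ └───┐ │
│↓│     │ │ │   │ │     │ │
│ └─────┤ ╵ │ ╶─┤ ╵ ╷ ┌─┘ │
│↳ → → ↓│   │   │   │ │   │
│ ┌───╴ ├─╴ ├─┐ ├───┘ │ ╶─┤
│ │  B ↲│   │ │ │     │   │
├─┘ ┌─┐ │ ┌─┘ │ └───┐ └─┐ │
│   │ │ │ │   │     │   │ │
│ ╶─┤ ╵ │ │ ┌─┴───╴ │ ┌─┘ │
│   │   │ │ │       │ │   │
│ ╷ └───┤ ╵ │ ╶─────┴─┘ ┌─┤
│ │     │   │           │ │
│ └─┬─╴ ├─╴ ├───────┬───┤ │
│   │   │   │       │   │ │
├─╴ │ ╶─┤ ┌─┘ ┌─╴ ╷ ╵ ╷ ╵ │
│   │   │ │   │   │   │   │
│ ╶─┴─┐ ╵ └───┘ ┌─┴───┴─╴ │
│     │         │         │
└─────┴─────────┴─────────┘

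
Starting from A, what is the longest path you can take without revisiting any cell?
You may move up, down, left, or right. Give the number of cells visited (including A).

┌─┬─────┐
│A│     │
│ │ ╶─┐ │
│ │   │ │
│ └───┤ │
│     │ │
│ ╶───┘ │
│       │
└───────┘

Finding longest simple path using DFS:
Start: (0, 0)
Longest path visits 14 cells
Path: A → down → down → down → right → right → right → up → up → up → left → left → down → right

Solution:

┌─┬─────┐
│A│↓ ← ↰│
│ │ ╶─┐ │
│↓│↳ B│↑│
│ └───┤ │
│↓    │↑│
│ ╶───┘ │
│↳ → → ↑│
└───────┘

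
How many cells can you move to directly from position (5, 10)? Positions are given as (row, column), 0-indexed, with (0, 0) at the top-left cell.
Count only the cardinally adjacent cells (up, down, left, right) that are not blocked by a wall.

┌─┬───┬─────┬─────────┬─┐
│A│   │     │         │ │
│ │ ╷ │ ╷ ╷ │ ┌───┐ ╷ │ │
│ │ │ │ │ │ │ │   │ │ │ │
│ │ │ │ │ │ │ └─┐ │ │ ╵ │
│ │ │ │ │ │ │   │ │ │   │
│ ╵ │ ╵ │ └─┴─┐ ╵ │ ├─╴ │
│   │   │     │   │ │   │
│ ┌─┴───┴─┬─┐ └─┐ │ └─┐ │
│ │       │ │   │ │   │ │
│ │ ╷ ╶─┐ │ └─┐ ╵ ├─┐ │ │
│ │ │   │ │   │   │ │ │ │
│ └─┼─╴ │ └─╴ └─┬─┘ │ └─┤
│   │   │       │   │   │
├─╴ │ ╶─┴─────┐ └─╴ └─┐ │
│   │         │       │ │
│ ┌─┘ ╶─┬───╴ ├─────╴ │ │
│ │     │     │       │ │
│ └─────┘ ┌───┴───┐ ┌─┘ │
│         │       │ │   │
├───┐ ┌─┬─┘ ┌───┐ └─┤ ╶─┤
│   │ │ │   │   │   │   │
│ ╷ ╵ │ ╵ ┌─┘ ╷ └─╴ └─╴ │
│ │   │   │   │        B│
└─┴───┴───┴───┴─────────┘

Checking passable neighbors of (5, 10):
Neighbors: (4, 10), (6, 10)
Count: 2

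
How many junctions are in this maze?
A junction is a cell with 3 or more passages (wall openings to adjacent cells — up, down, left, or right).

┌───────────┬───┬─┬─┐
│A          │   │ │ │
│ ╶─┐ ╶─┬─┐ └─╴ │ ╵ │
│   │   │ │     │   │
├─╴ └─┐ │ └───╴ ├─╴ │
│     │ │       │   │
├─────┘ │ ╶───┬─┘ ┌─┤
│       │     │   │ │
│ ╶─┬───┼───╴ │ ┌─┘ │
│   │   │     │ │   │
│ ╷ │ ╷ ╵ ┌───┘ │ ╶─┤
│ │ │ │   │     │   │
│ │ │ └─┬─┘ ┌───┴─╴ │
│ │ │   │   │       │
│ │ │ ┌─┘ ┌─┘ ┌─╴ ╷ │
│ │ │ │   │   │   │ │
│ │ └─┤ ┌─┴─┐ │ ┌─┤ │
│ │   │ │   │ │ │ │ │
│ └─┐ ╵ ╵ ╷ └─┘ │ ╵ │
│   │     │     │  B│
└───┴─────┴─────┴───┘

Checking each cell for number of passages:

Junctions found (3+ passages):
  (0, 2): 3 passages
  (1, 7): 3 passages
  (1, 9): 3 passages
  (2, 1): 3 passages
  (2, 4): 3 passages
  (4, 0): 3 passages
  (6, 2): 3 passages
  (6, 8): 3 passages
  (6, 9): 3 passages
  (7, 6): 3 passages
  (9, 3): 3 passages
Total junctions: 11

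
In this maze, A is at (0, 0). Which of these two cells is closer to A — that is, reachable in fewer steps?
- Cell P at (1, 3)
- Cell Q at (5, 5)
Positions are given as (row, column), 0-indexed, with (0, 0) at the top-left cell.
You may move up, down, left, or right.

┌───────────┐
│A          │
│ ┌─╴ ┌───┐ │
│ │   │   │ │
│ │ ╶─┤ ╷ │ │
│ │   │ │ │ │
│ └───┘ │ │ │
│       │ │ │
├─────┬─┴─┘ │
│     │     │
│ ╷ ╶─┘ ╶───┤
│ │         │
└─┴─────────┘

Shortest path A → P at (1, 3): 8 steps
Shortest path A → Q at (5, 5): 14 steps

P is closer (8 steps vs 14 steps).

Path to P:

┌───────────┐
│A          │
│ ┌─╴ ┌───┐ │
│↓│   │P  │ │
│ │ ╶─┤ ╷ │ │
│↓│   │↑│ │ │
│ └───┘ │ │ │
│↳ → → ↑│ │ │
├─────┬─┴─┘ │
│     │     │
│ ╷ ╶─┘ ╶───┤
│ │         │
└─┴─────────┘

Path to Q:

┌───────────┐
│A → → → → ↓│
│ ┌─╴ ┌───┐ │
│ │   │   │↓│
│ │ ╶─┤ ╷ │ │
│ │   │ │ │↓│
│ └───┘ │ │ │
│       │ │↓│
├─────┬─┴─┘ │
│     │↓ ← ↲│
│ ╷ ╶─┘ ╶───┤
│ │    ↳ → Q│
└─┴─────────┘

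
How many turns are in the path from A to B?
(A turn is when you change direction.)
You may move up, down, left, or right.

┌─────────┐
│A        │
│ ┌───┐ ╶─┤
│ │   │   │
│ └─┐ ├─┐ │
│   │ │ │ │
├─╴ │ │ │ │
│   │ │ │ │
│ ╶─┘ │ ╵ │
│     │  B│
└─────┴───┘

Directions: right, right, right, down, right, down, down, down
Number of turns: 3

Solution:

┌─────────┐
│A → → ↓  │
│ ┌───┐ ╶─┤
│ │   │↳ ↓│
│ └─┐ ├─┐ │
│   │ │ │↓│
├─╴ │ │ │ │
│   │ │ │↓│
│ ╶─┘ │ ╵ │
│     │  B│
└─────┴───┘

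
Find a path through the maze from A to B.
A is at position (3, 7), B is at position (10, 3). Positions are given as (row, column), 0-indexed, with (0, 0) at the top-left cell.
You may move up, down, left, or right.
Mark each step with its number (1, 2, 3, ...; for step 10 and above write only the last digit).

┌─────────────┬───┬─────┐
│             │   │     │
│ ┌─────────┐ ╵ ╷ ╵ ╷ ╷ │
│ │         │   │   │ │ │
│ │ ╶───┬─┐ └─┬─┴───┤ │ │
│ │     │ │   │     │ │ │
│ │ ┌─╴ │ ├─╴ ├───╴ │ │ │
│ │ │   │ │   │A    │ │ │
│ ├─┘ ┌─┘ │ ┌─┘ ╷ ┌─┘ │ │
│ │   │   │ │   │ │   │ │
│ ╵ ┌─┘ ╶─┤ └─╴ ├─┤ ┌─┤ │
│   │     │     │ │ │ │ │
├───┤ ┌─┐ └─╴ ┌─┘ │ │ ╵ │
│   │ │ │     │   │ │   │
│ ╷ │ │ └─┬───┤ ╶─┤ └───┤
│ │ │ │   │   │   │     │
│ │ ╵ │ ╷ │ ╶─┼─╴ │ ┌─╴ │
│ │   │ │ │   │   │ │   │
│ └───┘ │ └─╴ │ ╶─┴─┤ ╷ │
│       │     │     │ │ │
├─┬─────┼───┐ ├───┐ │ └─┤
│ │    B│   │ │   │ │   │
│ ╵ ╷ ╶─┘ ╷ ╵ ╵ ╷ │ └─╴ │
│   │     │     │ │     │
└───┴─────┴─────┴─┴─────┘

Finding the shortest path from (3, 7) to (10, 3):
Path length: 39 steps
Directions: down → down → left → down → left → left → up → left → left → down → down → down → left → up → up → left → down → down → down → right → right → right → up → up → right → down → down → right → right → down → down → left → up → left → down → left → left → up → right

Solution:

┌─────────────┬───┬─────┐
│             │   │     │
│ ┌─────────┐ ╵ ╷ ╵ ╷ ╷ │
│ │         │   │   │ │ │
│ │ ╶───┬─┐ └─┬─┴───┤ │ │
│ │     │ │   │     │ │ │
│ │ ┌─╴ │ ├─╴ ├───╴ │ │ │
│ │ │   │ │   │A    │ │ │
│ ├─┘ ┌─┘ │ ┌─┘ ╷ ┌─┘ │ │
│ │   │   │ │  1│ │   │ │
│ ╵ ┌─┘ ╶─┤ └─╴ ├─┤ ┌─┤ │
│   │9 8 7│  3 2│ │ │ │ │
├───┤ ┌─┐ └─╴ ┌─┘ │ │ ╵ │
│6 5│0│ │6 5 4│   │ │   │
│ ╷ │ │ └─┬───┤ ╶─┤ └───┤
│7│4│1│4 5│   │   │     │
│ │ ╵ │ ╷ │ ╶─┼─╴ │ ┌─╴ │
│8│3 2│3│6│   │   │ │   │
│ └───┘ │ └─╴ │ ╶─┴─┤ ╷ │
│9 0 1 2│7 8 9│     │ │ │
├─┬─────┼───┐ ├───┐ │ └─┤
│ │  8 B│4 3│0│   │ │   │
│ ╵ ╷ ╶─┘ ╷ ╵ ╵ ╷ │ └─╴ │
│   │7 6 5│2 1  │ │     │
└───┴─────┴─────┴─┴─────┘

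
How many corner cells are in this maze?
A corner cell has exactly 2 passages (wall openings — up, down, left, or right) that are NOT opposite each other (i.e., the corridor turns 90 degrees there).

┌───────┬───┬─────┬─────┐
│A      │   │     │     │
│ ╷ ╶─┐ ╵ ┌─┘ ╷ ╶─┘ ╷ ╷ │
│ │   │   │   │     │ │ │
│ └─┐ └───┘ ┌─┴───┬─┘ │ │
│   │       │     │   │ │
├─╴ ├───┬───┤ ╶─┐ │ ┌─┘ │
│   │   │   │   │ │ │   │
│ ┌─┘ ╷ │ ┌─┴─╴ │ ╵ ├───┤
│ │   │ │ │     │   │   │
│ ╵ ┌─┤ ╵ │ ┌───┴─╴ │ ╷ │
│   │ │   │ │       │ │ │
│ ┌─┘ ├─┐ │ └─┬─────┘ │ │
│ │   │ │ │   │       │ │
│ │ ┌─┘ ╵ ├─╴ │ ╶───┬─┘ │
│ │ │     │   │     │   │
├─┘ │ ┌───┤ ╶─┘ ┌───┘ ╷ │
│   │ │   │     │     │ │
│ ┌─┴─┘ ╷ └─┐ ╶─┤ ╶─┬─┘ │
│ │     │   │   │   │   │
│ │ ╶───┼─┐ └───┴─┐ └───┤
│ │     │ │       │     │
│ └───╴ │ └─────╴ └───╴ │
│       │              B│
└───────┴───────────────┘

Counting corner cells (2 non-opposite passages):
Total corners: 77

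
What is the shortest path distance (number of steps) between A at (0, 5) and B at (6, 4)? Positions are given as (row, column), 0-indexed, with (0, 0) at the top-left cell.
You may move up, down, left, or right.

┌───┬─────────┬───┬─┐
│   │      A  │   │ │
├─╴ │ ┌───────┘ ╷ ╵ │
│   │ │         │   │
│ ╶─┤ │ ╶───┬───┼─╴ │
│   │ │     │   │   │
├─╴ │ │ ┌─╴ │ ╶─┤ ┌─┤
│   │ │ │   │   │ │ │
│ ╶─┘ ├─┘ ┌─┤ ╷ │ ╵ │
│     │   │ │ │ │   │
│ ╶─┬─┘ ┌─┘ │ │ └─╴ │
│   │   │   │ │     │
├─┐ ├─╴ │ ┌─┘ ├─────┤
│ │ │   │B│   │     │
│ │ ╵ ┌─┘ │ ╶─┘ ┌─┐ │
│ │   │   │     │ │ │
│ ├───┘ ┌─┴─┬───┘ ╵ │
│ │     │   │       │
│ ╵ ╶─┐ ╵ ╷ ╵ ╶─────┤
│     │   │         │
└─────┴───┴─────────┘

Finding path from (0, 5) to (6, 4):
Path: (0,5) → (0,4) → (0,3) → (0,2) → (1,2) → (2,2) → (3,2) → (4,2) → (4,1) → (4,0) → (5,0) → (5,1) → (6,1) → (7,1) → (7,2) → (6,2) → (6,3) → (5,3) → (4,3) → (4,4) → (3,4) → (3,5) → (2,5) → (2,4) → (2,3) → (1,3) → (1,4) → (1,5) → (1,6) → (1,7) → (0,7) → (0,8) → (1,8) → (1,9) → (2,9) → (2,8) → (3,8) → (4,8) → (4,9) → (5,9) → (5,8) → (5,7) → (4,7) → (3,7) → (3,6) → (4,6) → (5,6) → (6,6) → (6,5) → (7,5) → (7,6) → (7,7) → (6,7) → (6,8) → (6,9) → (7,9) → (8,9) → (8,8) → (8,7) → (8,6) → (9,6) → (9,5) → (8,5) → (8,4) → (9,4) → (9,3) → (8,3) → (7,3) → (7,4) → (6,4)
Distance: 69 steps

Solution:

┌───┬─────────┬───┬─┐
│   │↓ ← ← A  │↱ ↓│ │
├─╴ │ ┌───────┘ ╷ ╵ │
│   │↓│↱ → → → ↑│↳ ↓│
│ ╶─┤ │ ╶───┬───┼─╴ │
│   │↓│↑ ← ↰│   │↓ ↲│
├─╴ │ │ ┌─╴ │ ╶─┤ ┌─┤
│   │↓│ │↱ ↑│↓ ↰│↓│ │
│ ╶─┘ ├─┘ ┌─┤ ╷ │ ╵ │
│↓ ← ↲│↱ ↑│ │↓│↑│↳ ↓│
│ ╶─┬─┘ ┌─┘ │ │ └─╴ │
│↳ ↓│  ↑│   │↓│↑ ← ↲│
├─┐ ├─╴ │ ┌─┘ ├─────┤
│ │↓│↱ ↑│B│↓ ↲│↱ → ↓│
│ │ ╵ ┌─┘ │ ╶─┘ ┌─┐ │
│ │↳ ↑│↱ ↑│↳ → ↑│ │↓│
│ ├───┘ ┌─┴─┬───┘ ╵ │
│ │    ↑│↓ ↰│↓ ← ← ↲│
│ ╵ ╶─┐ ╵ ╷ ╵ ╶─────┤
│     │↑ ↲│↑ ↲      │
└─────┴───┴─────────┘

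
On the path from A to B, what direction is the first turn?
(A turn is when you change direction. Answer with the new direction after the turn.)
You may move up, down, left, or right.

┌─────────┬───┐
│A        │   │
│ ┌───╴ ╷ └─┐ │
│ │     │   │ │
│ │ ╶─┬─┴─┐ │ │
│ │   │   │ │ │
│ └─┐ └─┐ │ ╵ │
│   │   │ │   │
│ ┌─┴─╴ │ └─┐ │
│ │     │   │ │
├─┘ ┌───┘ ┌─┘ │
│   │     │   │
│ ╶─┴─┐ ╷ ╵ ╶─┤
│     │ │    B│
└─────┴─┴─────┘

Directions: right, right, right, right, down, right, down, down, right, down, down, left, down, right
First turn direction: down

Solution:

┌─────────┬───┐
│A → → → ↓│   │
│ ┌───╴ ╷ └─┐ │
│ │     │↳ ↓│ │
│ │ ╶─┬─┴─┐ │ │
│ │   │   │↓│ │
│ └─┐ └─┐ │ ╵ │
│   │   │ │↳ ↓│
│ ┌─┴─╴ │ └─┐ │
│ │     │   │↓│
├─┘ ┌───┘ ┌─┘ │
│   │     │↓ ↲│
│ ╶─┴─┐ ╷ ╵ ╶─┤
│     │ │  ↳ B│
└─────┴─┴─────┘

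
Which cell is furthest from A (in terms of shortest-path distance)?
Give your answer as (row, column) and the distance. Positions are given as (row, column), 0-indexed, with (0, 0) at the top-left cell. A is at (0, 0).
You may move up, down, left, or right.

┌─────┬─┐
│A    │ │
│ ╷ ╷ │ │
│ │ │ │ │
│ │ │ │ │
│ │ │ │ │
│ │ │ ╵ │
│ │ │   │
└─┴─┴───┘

Computing BFS distances from A to all cells:
Furthest cell: (0, 3)
Distance: 9 steps

Path from A to the furthest cell:

┌─────┬─┐
│A → ↓│B│
│ ╷ ╷ │ │
│ │ │↓│↑│
│ │ │ │ │
│ │ │↓│↑│
│ │ │ ╵ │
│ │ │↳ ↑│
└─┴─┴───┘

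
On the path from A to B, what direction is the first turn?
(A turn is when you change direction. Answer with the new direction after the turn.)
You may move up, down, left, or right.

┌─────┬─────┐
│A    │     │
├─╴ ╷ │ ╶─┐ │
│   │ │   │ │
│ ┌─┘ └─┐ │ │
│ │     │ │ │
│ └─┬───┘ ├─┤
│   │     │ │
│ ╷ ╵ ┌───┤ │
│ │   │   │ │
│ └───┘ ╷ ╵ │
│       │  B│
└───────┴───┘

Directions: right, down, left, down, down, down, down, right, right, right, up, right, down, right
First turn direction: down

Solution:

┌─────┬─────┐
│A ↓  │     │
├─╴ ╷ │ ╶─┐ │
│↓ ↲│ │   │ │
│ ┌─┘ └─┐ │ │
│↓│     │ │ │
│ └─┬───┘ ├─┤
│↓  │     │ │
│ ╷ ╵ ┌───┤ │
│↓│   │↱ ↓│ │
│ └───┘ ╷ ╵ │
│↳ → → ↑│↳ B│
└───────┴───┘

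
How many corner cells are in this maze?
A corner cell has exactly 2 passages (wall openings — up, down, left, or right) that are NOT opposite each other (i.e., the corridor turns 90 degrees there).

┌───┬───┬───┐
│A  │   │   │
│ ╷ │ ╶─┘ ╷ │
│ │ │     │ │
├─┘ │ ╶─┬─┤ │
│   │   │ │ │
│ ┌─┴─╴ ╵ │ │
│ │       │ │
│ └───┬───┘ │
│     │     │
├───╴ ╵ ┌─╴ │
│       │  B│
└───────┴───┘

Counting corner cells (2 non-opposite passages):
Total corners: 16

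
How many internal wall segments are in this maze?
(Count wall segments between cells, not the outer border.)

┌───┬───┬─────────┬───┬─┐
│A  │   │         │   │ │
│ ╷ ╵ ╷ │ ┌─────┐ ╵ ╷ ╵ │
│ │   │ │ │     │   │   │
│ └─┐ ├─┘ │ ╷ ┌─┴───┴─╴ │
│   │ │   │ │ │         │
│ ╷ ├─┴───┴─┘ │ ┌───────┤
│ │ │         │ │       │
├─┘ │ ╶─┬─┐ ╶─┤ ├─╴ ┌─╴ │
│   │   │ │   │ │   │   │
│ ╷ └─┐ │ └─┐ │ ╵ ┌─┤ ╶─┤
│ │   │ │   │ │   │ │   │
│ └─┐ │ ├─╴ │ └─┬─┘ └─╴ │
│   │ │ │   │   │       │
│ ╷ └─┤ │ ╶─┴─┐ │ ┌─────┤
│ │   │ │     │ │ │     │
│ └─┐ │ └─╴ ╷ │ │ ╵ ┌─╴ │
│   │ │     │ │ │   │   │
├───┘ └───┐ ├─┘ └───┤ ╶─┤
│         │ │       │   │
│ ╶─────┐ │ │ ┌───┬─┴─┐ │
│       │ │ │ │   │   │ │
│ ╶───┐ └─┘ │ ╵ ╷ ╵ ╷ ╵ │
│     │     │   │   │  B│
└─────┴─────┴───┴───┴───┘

Counting internal wall segments:
Total internal walls: 121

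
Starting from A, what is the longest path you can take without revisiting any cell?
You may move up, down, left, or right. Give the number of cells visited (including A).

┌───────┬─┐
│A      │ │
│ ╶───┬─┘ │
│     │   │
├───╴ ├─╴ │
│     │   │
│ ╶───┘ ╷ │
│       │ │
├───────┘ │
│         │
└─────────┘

Finding longest simple path using DFS:
Start: (0, 0)
Longest path visits 19 cells
Path: A → down → right → right → down → left → left → down → right → right → right → up → right → down → down → left → left → left → left

Solution:

┌───────┬─┐
│A      │ │
│ ╶───┬─┘ │
│↳ → ↓│   │
├───╴ ├─╴ │
│↓ ← ↲│↱ ↓│
│ ╶───┘ ╷ │
│↳ → → ↑│↓│
├───────┘ │
│B ← ← ← ↲│
└─────────┘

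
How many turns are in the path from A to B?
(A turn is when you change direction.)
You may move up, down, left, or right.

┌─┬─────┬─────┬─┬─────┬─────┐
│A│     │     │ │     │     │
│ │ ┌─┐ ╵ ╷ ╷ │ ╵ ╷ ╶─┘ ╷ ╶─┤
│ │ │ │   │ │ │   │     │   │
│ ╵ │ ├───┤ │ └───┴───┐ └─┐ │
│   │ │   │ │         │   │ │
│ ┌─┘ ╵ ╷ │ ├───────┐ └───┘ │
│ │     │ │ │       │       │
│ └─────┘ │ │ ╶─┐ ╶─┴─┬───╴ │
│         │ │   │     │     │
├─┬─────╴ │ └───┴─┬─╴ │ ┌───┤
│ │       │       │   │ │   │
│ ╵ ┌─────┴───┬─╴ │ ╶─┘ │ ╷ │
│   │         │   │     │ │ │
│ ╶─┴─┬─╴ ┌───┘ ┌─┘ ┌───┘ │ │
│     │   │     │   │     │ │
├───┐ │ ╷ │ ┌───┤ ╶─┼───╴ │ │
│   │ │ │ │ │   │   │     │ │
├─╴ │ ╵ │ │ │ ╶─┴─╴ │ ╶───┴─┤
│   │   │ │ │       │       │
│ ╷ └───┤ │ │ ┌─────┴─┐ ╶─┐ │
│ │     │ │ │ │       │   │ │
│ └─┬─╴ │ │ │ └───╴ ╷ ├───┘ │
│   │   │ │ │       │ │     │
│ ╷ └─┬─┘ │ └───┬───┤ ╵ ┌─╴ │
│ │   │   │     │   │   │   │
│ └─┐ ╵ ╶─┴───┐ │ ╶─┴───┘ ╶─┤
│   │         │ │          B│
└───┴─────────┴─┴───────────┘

Directions: down, down, right, up, up, right, right, down, right, up, right, right, down, down, right, right, right, right, down, right, right, right, down, left, left, down, down, left, left, down, left, down, right, down, left, left, left, down, down, right, right, right, up, right, down, down, right, up, right, right, down, left, down, right
Number of turns: 33

Solution:

┌─┬─────┬─────┬─┬─────┬─────┐
│A│↱ → ↓│↱ → ↓│ │     │     │
│ │ ┌─┐ ╵ ╷ ╷ │ ╵ ╷ ╶─┘ ╷ ╶─┤
│↓│↑│ │↳ ↑│ │↓│   │     │   │
│ ╵ │ ├───┤ │ └───┴───┐ └─┐ │
│↳ ↑│ │   │ │↳ → → → ↓│   │ │
│ ┌─┘ ╵ ╷ │ ├───────┐ └───┘ │
│ │     │ │ │       │↳ → → ↓│
│ └─────┘ │ │ ╶─┐ ╶─┴─┬───╴ │
│         │ │   │     │↓ ← ↲│
├─┬─────╴ │ └───┴─┬─╴ │ ┌───┤
│ │       │       │   │↓│   │
│ ╵ ┌─────┴───┬─╴ │ ╶─┘ │ ╷ │
│   │         │   │↓ ← ↲│ │ │
│ ╶─┴─┬─╴ ┌───┘ ┌─┘ ┌───┘ │ │
│     │   │     │↓ ↲│     │ │
├───┐ │ ╷ │ ┌───┤ ╶─┼───╴ │ │
│   │ │ │ │ │   │↳ ↓│     │ │
├─╴ │ ╵ │ │ │ ╶─┴─╴ │ ╶───┴─┤
│   │   │ │ │↓ ← ← ↲│       │
│ ╷ └───┤ │ │ ┌─────┴─┐ ╶─┐ │
│ │     │ │ │↓│    ↱ ↓│   │ │
│ └─┬─╴ │ │ │ └───╴ ╷ ├───┘ │
│   │   │ │ │↳ → → ↑│↓│↱ → ↓│
│ ╷ └─┬─┘ │ └───┬───┤ ╵ ┌─╴ │
│ │   │   │     │   │↳ ↑│↓ ↲│
│ └─┐ ╵ ╶─┴───┐ │ ╶─┴───┘ ╶─┤
│   │         │ │        ↳ B│
└───┴─────────┴─┴───────────┘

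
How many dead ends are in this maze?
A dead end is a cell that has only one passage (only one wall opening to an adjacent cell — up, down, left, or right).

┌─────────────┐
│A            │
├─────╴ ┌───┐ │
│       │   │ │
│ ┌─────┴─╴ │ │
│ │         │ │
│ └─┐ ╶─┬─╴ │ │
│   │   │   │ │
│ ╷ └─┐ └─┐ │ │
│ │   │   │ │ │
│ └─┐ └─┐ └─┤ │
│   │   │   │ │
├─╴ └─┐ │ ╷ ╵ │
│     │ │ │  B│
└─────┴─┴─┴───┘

Checking each cell for number of passages:

Dead ends found at positions:
  (0, 0)
  (1, 4)
  (2, 1)
  (3, 4)
  (4, 5)
  (6, 0)
  (6, 2)
  (6, 3)
  (6, 4)
Total dead ends: 9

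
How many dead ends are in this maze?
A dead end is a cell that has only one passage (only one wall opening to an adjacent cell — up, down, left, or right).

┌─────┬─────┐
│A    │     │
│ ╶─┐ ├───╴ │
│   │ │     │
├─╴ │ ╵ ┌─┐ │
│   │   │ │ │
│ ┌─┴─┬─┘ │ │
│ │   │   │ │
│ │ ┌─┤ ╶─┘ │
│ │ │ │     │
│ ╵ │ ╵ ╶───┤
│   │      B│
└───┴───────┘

Checking each cell for number of passages:

Dead ends found at positions:
  (0, 3)
  (2, 4)
  (3, 2)
  (4, 2)
  (5, 5)
Total dead ends: 5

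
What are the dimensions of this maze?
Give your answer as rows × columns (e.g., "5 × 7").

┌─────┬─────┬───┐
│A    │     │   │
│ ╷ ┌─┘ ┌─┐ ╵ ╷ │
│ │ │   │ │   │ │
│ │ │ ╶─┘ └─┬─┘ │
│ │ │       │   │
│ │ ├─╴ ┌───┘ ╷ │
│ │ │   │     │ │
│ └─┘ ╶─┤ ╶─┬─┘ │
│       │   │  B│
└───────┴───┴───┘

Counting the maze dimensions:
Rows (vertical): 5
Columns (horizontal): 8
Dimensions: 5 × 8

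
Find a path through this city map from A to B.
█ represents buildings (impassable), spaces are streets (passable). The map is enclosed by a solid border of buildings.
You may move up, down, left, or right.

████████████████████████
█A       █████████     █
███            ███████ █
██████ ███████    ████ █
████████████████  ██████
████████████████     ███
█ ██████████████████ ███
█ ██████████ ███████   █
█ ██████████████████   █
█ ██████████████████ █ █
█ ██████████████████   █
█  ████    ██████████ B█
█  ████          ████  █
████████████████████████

Finding the shortest path from A to B:
Movement: cardinal only
Path length: 31 steps
Directions: right → right → down → right → right → right → right → right → right → right → right → right → right → right → down → right → right → down → down → right → right → right → right → down → down → down → down → down → right → down → right

Solution:

████████████████████████
█A→↓     █████████     █
███↳→→→→→→→→→→↓███████ █
██████ ███████↳→↓ ████ █
████████████████↓ ██████
████████████████↳→→→↓███
█ ██████████████████↓███
█ ██████████ ███████↓  █
█ ██████████████████↓  █
█ ██████████████████↓█ █
█ ██████████████████↳↓ █
█  ████    ██████████↳B█
█  ████          ████  █
████████████████████████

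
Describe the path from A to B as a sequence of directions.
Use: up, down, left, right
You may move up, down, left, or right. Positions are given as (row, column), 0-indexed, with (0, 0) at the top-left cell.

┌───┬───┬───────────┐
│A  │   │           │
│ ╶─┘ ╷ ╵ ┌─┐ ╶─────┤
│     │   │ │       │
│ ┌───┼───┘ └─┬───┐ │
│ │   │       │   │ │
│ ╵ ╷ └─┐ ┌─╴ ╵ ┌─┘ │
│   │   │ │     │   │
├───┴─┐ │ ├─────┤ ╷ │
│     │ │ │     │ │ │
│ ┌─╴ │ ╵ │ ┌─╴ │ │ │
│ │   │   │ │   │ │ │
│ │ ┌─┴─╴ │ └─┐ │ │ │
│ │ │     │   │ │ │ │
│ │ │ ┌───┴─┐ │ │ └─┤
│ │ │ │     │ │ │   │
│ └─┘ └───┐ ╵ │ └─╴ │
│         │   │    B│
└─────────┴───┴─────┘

Finding the path and converting it to directions:
Path through cells: (0,0) → (1,0) → (1,1) → (1,2) → (0,2) → (0,3) → (1,3) → (1,4) → (0,4) → (0,5) → (0,6) → (1,6) → (1,7) → (1,8) → (1,9) → (2,9) → (3,9) → (3,8) → (4,8) → (5,8) → (6,8) → (7,8) → (7,9) → (8,9)
Directions: down, right, right, up, right, down, right, up, right, right, down, right, right, right, down, down, left, down, down, down, down, right, down

Solution:

┌───┬───┬───────────┐
│A  │↱ ↓│↱ → ↓      │
│ ╶─┘ ╷ ╵ ┌─┐ ╶─────┤
│↳ → ↑│↳ ↑│ │↳ → → ↓│
│ ┌───┼───┘ └─┬───┐ │
│ │   │       │   │↓│
│ ╵ ╷ └─┐ ┌─╴ ╵ ┌─┘ │
│   │   │ │     │↓ ↲│
├───┴─┐ │ ├─────┤ ╷ │
│     │ │ │     │↓│ │
│ ┌─╴ │ ╵ │ ┌─╴ │ │ │
│ │   │   │ │   │↓│ │
│ │ ┌─┴─╴ │ └─┐ │ │ │
│ │ │     │   │ │↓│ │
│ │ │ ┌───┴─┐ │ │ └─┤
│ │ │ │     │ │ │↳ ↓│
│ └─┘ └───┐ ╵ │ └─╴ │
│         │   │    B│
└─────────┴───┴─────┘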